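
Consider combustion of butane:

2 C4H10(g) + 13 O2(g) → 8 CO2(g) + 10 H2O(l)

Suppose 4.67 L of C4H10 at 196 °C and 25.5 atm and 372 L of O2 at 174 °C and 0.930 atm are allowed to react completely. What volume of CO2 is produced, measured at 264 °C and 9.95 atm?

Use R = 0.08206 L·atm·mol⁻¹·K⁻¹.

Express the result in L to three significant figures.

n(C4H10) = PV/RT = (25.5 × 4.67) / (0.08206 × 469.15) = 3.093 mol
n(O2) = PV/RT = (0.930 × 372) / (0.08206 × 447.15) = 9.428 mol
For 3.093 mol C4H10, stoichiometry requires (13/2) × 3.093 = 20.10 mol O2; 9.428 mol is available, so O2 is limiting.
n(CO2) = (8/13) × 9.428 = 5.802 mol
V(CO2) = nRT/P = 5.802 × 0.08206 × 537.15 / 9.95 = 25.70 L

25.7 L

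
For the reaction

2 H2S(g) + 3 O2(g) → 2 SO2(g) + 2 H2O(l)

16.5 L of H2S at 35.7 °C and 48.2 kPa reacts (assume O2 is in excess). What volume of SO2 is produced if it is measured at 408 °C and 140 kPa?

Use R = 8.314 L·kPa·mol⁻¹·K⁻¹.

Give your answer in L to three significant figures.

n(H2S) = PV/RT = (48.2 × 16.5) / (8.314 × 308.85) = 0.3097 mol
n(SO2) = (2/2) × 0.3097 = 0.3097 mol
V = nRT/P = 0.3097 × 8.314 × 681.15 / 140 = 12.53 L

12.5 L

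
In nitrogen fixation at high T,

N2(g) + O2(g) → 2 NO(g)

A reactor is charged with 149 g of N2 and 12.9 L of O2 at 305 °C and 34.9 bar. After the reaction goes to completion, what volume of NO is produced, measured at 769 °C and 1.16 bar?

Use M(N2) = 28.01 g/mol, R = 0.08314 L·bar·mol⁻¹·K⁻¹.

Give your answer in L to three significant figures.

n(N2) = 149 / 28.01 = 5.320 mol
n(O2) = PV/RT = (34.9 × 12.9) / (0.08314 × 578.15) = 9.366 mol
For 5.320 mol N2, stoichiometry requires (1/1) × 5.320 = 5.320 mol O2; 9.366 mol is available, so N2 is limiting.
n(NO) = (2/1) × 5.320 = 10.64 mol
V(NO) = nRT/P = 10.64 × 0.08314 × 1042.15 / 1.16 = 794.7 L

795 L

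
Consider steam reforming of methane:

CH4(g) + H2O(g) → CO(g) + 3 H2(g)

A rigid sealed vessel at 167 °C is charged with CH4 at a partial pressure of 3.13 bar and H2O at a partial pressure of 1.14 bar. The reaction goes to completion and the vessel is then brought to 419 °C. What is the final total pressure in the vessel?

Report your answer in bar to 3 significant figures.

10.3 bar

Because the vessel is rigid and T is held at 167 °C, work the stoichiometry in partial pressures (P_i = n_iRT/V).
P(H2O) required for 3.13 bar of CH4 = (1/1) × 3.13 = 3.130 bar; available 1.14 bar, so H2O is limiting.
P(CH4) remaining = 3.13 − (1/1) × 1.14 = 1.990 bar
P(gaseous products) = (1+3)/1 × 1.14 = 4.560 bar
P_total at 167 °C = 1.990 + 4.560 = 6.550 bar
Scaling to 419 °C: P = 6.550 × 692.15/440.15 = 10.30 bar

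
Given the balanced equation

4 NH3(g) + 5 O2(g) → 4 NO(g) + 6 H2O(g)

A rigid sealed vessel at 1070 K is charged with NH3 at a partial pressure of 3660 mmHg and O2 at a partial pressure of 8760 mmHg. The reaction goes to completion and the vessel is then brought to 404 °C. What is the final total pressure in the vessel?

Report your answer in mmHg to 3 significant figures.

Because the vessel is rigid and T is held at 1070 K, work the stoichiometry in partial pressures (P_i = n_iRT/V).
P(O2) required for 3660 mmHg of NH3 = (5/4) × 3660 = 4575 mmHg; available 8760 mmHg, so NH3 is limiting.
P(O2) remaining = 8760 − (5/4) × 3660 = 4185 mmHg
P(gaseous products) = (4+6)/4 × 3660 = 9150 mmHg
P_total at 1070 K = 4185 + 9150 = 13340 mmHg
Scaling to 404 °C: P = 13340 × 677.15/1070 = 8442 mmHg

8440 mmHg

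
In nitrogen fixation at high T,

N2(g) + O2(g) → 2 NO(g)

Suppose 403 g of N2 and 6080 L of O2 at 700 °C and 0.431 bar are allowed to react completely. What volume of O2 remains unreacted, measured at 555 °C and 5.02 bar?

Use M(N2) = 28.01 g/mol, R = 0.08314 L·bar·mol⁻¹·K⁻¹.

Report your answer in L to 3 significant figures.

n(N2) = 403 / 28.01 = 14.39 mol
n(O2) = PV/RT = (0.431 × 6080) / (0.08314 × 973.15) = 32.39 mol
For 14.39 mol N2, stoichiometry requires (1/1) × 14.39 = 14.39 mol O2; 32.39 mol is available, so N2 is limiting.
n(O2) consumed = (1/1) × 14.39 = 14.39 mol; remaining = 32.39 − 14.39 = 18.00 mol
V(O2) = nRT/P = 18.00 × 0.08314 × 828.15 / 5.02 = 246.9 L

247 L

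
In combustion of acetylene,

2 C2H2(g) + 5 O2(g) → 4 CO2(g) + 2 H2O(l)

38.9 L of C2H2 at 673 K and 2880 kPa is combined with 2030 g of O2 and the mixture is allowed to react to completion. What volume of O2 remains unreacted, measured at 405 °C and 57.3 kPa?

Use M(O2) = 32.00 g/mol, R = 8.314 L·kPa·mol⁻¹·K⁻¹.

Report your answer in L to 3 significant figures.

n(C2H2) = PV/RT = (2880 × 38.9) / (8.314 × 673) = 20.02 mol
n(O2) = 2030 / 32.00 = 63.44 mol
For 20.02 mol C2H2, stoichiometry requires (5/2) × 20.02 = 50.05 mol O2; 63.44 mol is available, so C2H2 is limiting.
n(O2) consumed = (5/2) × 20.02 = 50.05 mol; remaining = 63.44 − 50.05 = 13.39 mol
V(O2) = nRT/P = 13.39 × 8.314 × 678.15 / 57.3 = 1318 L

1320 L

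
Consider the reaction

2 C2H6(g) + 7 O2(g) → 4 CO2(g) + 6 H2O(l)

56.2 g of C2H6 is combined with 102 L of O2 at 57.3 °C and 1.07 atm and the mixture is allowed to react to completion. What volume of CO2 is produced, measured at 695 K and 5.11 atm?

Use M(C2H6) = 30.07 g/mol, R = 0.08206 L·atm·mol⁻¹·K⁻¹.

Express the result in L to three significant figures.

n(C2H6) = 56.2 / 30.07 = 1.869 mol
n(O2) = PV/RT = (1.07 × 102) / (0.08206 × 330.45) = 4.025 mol
For 1.869 mol C2H6, stoichiometry requires (7/2) × 1.869 = 6.542 mol O2; 4.025 mol is available, so O2 is limiting.
n(CO2) = (4/7) × 4.025 = 2.300 mol
V(CO2) = nRT/P = 2.300 × 0.08206 × 695 / 5.11 = 25.67 L

25.7 L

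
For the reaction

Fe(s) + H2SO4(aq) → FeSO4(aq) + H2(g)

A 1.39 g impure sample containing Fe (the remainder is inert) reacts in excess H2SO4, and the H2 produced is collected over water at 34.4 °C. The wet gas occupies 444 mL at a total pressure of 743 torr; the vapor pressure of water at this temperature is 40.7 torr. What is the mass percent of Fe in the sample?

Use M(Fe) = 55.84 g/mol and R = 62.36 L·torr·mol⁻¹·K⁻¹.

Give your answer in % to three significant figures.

P(H2) = 743 − 40.7 = 702.3 torr
n(H2) = PV/RT = (702.3 × 0.4440) / (62.36 × 307.55) = 0.01626 mol
n(Fe) = (1/1) × 0.01626 = 0.01626 mol
m(Fe) = 0.01626 × 55.84 = 0.9080 g
%Fe = 0.9080 / 1.39 × 100 = 65.32%

65.3 %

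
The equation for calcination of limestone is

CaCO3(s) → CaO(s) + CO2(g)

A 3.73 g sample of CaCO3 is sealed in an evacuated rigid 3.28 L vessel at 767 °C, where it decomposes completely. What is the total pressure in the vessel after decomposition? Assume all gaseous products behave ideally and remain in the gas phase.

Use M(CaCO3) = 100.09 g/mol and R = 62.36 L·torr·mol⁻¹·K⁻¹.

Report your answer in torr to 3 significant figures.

737 torr

n(CaCO3) = 3.73 / 100.09 = 0.03727 mol
n(gas produced) = (1/1) × 0.03727 = 0.03727 mol
P = nRT/V = 0.03727 × 62.36 × 1040.15 / 3.28 = 737.0 torr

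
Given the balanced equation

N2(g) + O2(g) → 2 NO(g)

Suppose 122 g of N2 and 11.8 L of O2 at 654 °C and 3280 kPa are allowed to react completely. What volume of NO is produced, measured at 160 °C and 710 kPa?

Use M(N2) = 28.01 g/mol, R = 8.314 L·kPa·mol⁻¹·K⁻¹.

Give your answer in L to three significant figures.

n(N2) = 122 / 28.01 = 4.356 mol
n(O2) = PV/RT = (3280 × 11.8) / (8.314 × 927.15) = 5.021 mol
For 4.356 mol N2, stoichiometry requires (1/1) × 4.356 = 4.356 mol O2; 5.021 mol is available, so N2 is limiting.
n(NO) = (2/1) × 4.356 = 8.712 mol
V(NO) = nRT/P = 8.712 × 8.314 × 433.15 / 710 = 44.19 L

44.2 L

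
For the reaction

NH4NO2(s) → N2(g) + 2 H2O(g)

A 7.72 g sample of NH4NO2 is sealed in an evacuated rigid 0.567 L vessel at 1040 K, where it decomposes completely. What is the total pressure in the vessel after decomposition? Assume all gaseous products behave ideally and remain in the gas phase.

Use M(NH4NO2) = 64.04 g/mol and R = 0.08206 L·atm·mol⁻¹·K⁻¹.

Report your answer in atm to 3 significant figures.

n(NH4NO2) = 7.72 / 64.04 = 0.1205 mol
n(gas produced) = (3/1) × 0.1205 = 0.3615 mol
P = nRT/V = 0.3615 × 0.08206 × 1040 / 0.567 = 54.41 atm

54.4 atm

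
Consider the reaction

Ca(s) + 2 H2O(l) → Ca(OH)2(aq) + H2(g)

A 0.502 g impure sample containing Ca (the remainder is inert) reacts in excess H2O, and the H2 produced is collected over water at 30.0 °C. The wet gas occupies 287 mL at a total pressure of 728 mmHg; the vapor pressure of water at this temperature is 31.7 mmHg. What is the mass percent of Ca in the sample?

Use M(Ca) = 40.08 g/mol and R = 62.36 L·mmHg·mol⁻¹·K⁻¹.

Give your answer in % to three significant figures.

P(H2) = 728 − 31.7 = 696.3 mmHg
n(H2) = PV/RT = (696.3 × 0.2870) / (62.36 × 303.15) = 0.01057 mol
n(Ca) = (1/1) × 0.01057 = 0.01057 mol
m(Ca) = 0.01057 × 40.08 = 0.4236 g
%Ca = 0.4236 / 0.502 × 100 = 84.38%

84.4 %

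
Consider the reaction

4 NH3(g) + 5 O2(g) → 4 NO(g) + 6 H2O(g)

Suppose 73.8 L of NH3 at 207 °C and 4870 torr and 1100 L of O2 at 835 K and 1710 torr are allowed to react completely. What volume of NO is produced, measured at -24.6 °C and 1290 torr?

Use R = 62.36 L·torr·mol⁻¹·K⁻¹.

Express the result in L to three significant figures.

144 L

n(NH3) = PV/RT = (4870 × 73.8) / (62.36 × 480.15) = 12.00 mol
n(O2) = PV/RT = (1710 × 1100) / (62.36 × 835) = 36.12 mol
For 12.00 mol NH3, stoichiometry requires (5/4) × 12.00 = 15.00 mol O2; 36.12 mol is available, so NH3 is limiting.
n(NO) = (4/4) × 12.00 = 12.00 mol
V(NO) = nRT/P = 12.00 × 62.36 × 248.55 / 1290 = 144.2 L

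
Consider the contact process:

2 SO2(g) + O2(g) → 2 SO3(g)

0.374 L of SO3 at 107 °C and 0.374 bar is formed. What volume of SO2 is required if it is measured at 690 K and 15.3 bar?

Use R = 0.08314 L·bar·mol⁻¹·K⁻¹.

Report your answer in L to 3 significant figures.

0.0166 L

n(SO3) = PV/RT = (0.374 × 0.374) / (0.08314 × 380.15) = 0.004426 mol
n(SO2) = (2/2) × 0.004426 = 0.004426 mol
V = nRT/P = 0.004426 × 0.08314 × 690 / 15.3 = 0.01660 L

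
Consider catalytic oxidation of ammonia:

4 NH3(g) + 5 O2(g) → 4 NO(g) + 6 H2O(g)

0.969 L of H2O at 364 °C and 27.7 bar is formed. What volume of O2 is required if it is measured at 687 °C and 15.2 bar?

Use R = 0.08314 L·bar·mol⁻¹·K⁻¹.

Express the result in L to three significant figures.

n(H2O) = PV/RT = (27.7 × 0.969) / (0.08314 × 637.15) = 0.5067 mol
n(O2) = (5/6) × 0.5067 = 0.4223 mol
V = nRT/P = 0.4223 × 0.08314 × 960.15 / 15.2 = 2.218 L

2.22 L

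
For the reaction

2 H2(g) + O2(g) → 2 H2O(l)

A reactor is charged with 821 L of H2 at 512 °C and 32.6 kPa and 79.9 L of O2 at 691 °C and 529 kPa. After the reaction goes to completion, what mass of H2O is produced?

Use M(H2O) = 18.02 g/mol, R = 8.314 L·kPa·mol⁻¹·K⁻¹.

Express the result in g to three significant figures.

73.9 g

n(H2) = PV/RT = (32.6 × 821) / (8.314 × 785.15) = 4.100 mol
n(O2) = PV/RT = (529 × 79.9) / (8.314 × 964.15) = 5.273 mol
For 4.100 mol H2, stoichiometry requires (1/2) × 4.100 = 2.050 mol O2; 5.273 mol is available, so H2 is limiting.
n(H2O) = (2/2) × 4.100 = 4.100 mol
m(H2O) = 4.100 × 18.02 = 73.88 g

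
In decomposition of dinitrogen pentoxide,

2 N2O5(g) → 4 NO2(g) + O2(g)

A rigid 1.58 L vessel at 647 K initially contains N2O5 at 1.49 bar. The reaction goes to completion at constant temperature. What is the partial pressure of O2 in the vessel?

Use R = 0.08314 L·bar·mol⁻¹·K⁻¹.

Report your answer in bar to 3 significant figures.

0.745 bar

n(N2O5)₀ = PV/RT = (1.49 × 1.58) / (0.08314 × 647) = 0.04377 mol
n(O2) = (1/2) × 0.04377 = 0.02189 mol
P(O2) = nRT/V = 0.02189 × 0.08314 × 647 / 1.58 = 0.7453 bar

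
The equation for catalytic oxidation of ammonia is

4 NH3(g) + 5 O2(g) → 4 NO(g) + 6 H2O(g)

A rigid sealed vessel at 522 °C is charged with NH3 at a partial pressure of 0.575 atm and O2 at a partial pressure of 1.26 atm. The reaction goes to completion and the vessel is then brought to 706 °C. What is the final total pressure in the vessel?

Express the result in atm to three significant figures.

2.44 atm

At constant V, partial pressures at 522 °C are proportional to moles, so apply stoichiometry directly to pressures.
P(O2) required for 0.575 atm of NH3 = (5/4) × 0.575 = 0.7188 atm; available 1.26 atm, so NH3 is limiting.
P(O2) remaining = 1.26 − (5/4) × 0.575 = 0.5413 atm
P(gaseous products) = (4+6)/4 × 0.575 = 1.438 atm
P_total at 522 °C = 0.5413 + 1.438 = 1.979 atm
Scaling to 706 °C: P = 1.979 × 979.15/795.15 = 2.437 atm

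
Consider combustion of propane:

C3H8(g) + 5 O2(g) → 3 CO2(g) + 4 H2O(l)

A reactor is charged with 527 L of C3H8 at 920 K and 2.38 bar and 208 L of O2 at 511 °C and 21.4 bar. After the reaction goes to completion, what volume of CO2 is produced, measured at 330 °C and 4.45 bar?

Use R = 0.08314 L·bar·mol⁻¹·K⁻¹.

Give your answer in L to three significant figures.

n(C3H8) = PV/RT = (2.38 × 527) / (0.08314 × 920) = 16.40 mol
n(O2) = PV/RT = (21.4 × 208) / (0.08314 × 784.15) = 68.28 mol
For 16.40 mol C3H8, stoichiometry requires (5/1) × 16.40 = 82.00 mol O2; 68.28 mol is available, so O2 is limiting.
n(CO2) = (3/5) × 68.28 = 40.97 mol
V(CO2) = nRT/P = 40.97 × 0.08314 × 603.15 / 4.45 = 461.7 L

462 L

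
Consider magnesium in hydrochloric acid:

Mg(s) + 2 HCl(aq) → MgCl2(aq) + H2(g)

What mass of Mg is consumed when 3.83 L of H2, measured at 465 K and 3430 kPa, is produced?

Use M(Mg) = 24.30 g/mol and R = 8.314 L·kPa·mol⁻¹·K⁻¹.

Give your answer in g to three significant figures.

82.6 g

n(H2) = PV/RT = (3430 × 3.83) / (8.314 × 465) = 3.398 mol
n(Mg) = (1/1) × 3.398 = 3.398 mol
m(Mg) = 3.398 × 24.30 = 82.57 g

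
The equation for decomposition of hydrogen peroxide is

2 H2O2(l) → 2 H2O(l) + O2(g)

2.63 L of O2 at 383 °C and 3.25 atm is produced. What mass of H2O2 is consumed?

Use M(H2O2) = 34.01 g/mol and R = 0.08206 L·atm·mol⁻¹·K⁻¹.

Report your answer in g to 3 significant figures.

10.8 g

n(O2) = PV/RT = (3.25 × 2.63) / (0.08206 × 656.15) = 0.1587 mol
n(H2O2) = (2/1) × 0.1587 = 0.3174 mol
m(H2O2) = 0.3174 × 34.01 = 10.79 g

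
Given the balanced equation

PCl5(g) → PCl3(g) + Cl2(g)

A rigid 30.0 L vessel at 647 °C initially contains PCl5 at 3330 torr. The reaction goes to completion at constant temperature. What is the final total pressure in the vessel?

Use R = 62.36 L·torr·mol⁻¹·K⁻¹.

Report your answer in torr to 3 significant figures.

Since T and V are fixed, P_final/P_initial = n_final/n_initial = 2/1.
P_final = (2/1) × 3330 = 6660 torr

6660 torr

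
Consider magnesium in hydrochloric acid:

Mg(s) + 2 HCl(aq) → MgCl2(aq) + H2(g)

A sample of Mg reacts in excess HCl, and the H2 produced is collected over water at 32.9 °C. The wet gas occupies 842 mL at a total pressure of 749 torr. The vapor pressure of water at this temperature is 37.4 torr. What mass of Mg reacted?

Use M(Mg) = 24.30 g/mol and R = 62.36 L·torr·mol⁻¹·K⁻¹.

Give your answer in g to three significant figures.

0.763 g

P(H2) = 749 − 37.4 = 711.6 torr
n(H2) = PV/RT = (711.6 × 0.8420) / (62.36 × 306.05) = 0.03139 mol
n(Mg) = (1/1) × 0.03139 = 0.03139 mol
m(Mg) = 0.03139 × 24.30 = 0.7628 g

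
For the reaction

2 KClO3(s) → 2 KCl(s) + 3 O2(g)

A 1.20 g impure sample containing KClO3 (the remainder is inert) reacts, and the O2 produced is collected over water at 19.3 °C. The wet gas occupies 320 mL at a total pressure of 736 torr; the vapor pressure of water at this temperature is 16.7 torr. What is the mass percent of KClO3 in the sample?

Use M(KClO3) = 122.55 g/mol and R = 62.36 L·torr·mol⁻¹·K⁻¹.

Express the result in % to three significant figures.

85.9 %

P(O2) = 736 − 16.7 = 719.3 torr
n(O2) = PV/RT = (719.3 × 0.3200) / (62.36 × 292.45) = 0.01262 mol
n(KClO3) = (2/3) × 0.01262 = 0.008413 mol
m(KClO3) = 0.008413 × 122.55 = 1.031 g
%KClO3 = 1.031 / 1.20 × 100 = 85.92%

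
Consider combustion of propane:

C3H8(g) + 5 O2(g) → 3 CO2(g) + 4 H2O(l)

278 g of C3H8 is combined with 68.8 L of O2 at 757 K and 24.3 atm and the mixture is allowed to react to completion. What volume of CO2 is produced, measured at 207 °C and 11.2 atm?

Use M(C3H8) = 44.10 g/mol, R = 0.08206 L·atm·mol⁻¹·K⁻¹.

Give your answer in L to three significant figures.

n(C3H8) = 278 / 44.10 = 6.304 mol
n(O2) = PV/RT = (24.3 × 68.8) / (0.08206 × 757) = 26.91 mol
For 6.304 mol C3H8, stoichiometry requires (5/1) × 6.304 = 31.52 mol O2; 26.91 mol is available, so O2 is limiting.
n(CO2) = (3/5) × 26.91 = 16.15 mol
V(CO2) = nRT/P = 16.15 × 0.08206 × 480.15 / 11.2 = 56.81 L

56.8 L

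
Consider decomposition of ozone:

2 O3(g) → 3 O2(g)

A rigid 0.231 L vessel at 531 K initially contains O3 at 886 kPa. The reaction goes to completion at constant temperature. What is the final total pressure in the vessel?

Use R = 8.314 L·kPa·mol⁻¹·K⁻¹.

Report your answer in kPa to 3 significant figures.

At constant T and V, P ∝ n(gas): 2 mol gas → 3 mol gas.
P_final = (3/2) × 886 = 1329 kPa

1330 kPa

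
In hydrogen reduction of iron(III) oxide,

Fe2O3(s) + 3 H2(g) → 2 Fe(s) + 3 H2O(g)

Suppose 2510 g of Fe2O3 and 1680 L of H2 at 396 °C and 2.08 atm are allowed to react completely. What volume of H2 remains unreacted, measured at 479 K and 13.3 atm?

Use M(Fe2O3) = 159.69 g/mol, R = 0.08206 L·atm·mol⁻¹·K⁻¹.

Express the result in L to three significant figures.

n(Fe2O3) = 2510 / 159.69 = 15.72 mol
n(H2) = PV/RT = (2.08 × 1680) / (0.08206 × 669.15) = 63.64 mol
For 15.72 mol Fe2O3, stoichiometry requires (3/1) × 15.72 = 47.16 mol H2; 63.64 mol is available, so Fe2O3 is limiting.
n(H2) consumed = (3/1) × 15.72 = 47.16 mol; remaining = 63.64 − 47.16 = 16.48 mol
V(H2) = nRT/P = 16.48 × 0.08206 × 479 / 13.3 = 48.70 L

48.7 L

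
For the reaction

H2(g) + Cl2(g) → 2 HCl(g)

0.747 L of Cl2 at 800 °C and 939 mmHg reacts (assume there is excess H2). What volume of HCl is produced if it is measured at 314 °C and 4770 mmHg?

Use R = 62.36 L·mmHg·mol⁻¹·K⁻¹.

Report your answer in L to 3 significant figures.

0.161 L

n(Cl2) = PV/RT = (939 × 0.747) / (62.36 × 1073.15) = 0.01048 mol
n(HCl) = (2/1) × 0.01048 = 0.02096 mol
V = nRT/P = 0.02096 × 62.36 × 587.15 / 4770 = 0.1609 L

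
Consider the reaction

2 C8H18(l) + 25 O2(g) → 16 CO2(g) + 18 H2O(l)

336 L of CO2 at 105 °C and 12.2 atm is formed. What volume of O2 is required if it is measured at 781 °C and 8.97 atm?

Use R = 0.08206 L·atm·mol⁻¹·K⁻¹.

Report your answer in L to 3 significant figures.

n(CO2) = PV/RT = (12.2 × 336) / (0.08206 × 378.15) = 132.1 mol
n(O2) = (25/16) × 132.1 = 206.4 mol
V = nRT/P = 206.4 × 0.08206 × 1054.15 / 8.97 = 1990 L

1990 L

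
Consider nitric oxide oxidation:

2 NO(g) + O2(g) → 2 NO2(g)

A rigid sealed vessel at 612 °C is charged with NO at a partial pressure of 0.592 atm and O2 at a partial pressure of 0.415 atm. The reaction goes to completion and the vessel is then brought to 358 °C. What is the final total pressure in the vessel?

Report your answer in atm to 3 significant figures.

0.507 atm

At constant V, partial pressures at 612 °C are proportional to moles, so apply stoichiometry directly to pressures.
P(O2) required for 0.592 atm of NO = (1/2) × 0.592 = 0.2960 atm; available 0.415 atm, so NO is limiting.
P(O2) remaining = 0.415 − (1/2) × 0.592 = 0.1190 atm
P(gaseous products) = (2)/2 × 0.592 = 0.5920 atm
P_total at 612 °C = 0.1190 + 0.5920 = 0.7110 atm
Scaling to 358 °C: P = 0.7110 × 631.15/885.15 = 0.5070 atm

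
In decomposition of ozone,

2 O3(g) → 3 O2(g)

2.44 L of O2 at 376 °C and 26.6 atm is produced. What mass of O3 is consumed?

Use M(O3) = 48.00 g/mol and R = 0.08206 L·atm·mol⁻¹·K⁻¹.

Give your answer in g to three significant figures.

n(O2) = PV/RT = (26.6 × 2.44) / (0.08206 × 649.15) = 1.218 mol
n(O3) = (2/3) × 1.218 = 0.8120 mol
m(O3) = 0.8120 × 48.00 = 38.98 g

39.0 g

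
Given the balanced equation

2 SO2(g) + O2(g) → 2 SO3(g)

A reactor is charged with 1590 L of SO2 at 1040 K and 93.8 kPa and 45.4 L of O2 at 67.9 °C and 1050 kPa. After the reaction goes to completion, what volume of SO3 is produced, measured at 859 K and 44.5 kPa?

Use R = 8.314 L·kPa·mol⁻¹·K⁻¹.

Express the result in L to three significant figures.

2770 L

n(SO2) = PV/RT = (93.8 × 1590) / (8.314 × 1040) = 17.25 mol
n(O2) = PV/RT = (1050 × 45.4) / (8.314 × 341.05) = 16.81 mol
For 17.25 mol SO2, stoichiometry requires (1/2) × 17.25 = 8.625 mol O2; 16.81 mol is available, so SO2 is limiting.
n(SO3) = (2/2) × 17.25 = 17.25 mol
V(SO3) = nRT/P = 17.25 × 8.314 × 859 / 44.5 = 2768 L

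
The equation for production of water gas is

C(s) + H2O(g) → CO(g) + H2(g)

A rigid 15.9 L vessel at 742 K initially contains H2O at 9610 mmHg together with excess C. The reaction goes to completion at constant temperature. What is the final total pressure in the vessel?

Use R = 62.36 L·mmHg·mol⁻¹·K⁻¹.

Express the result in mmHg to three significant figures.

19200 mmHg

Rigid vessel, constant T ⇒ P scales with total gas moles (1 → 2).
P_final = (2/1) × 9610 = 19220 mmHg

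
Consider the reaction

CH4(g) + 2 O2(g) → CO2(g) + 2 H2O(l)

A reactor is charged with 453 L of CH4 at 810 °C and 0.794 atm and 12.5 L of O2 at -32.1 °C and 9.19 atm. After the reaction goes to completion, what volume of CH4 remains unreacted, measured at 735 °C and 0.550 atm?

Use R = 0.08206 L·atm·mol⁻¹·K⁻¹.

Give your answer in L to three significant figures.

172 L

n(CH4) = PV/RT = (0.794 × 453) / (0.08206 × 1083.15) = 4.047 mol
n(O2) = PV/RT = (9.19 × 12.5) / (0.08206 × 241.05) = 5.807 mol
For 4.047 mol CH4, stoichiometry requires (2/1) × 4.047 = 8.094 mol O2; 5.807 mol is available, so O2 is limiting.
n(CH4) consumed = (1/2) × 5.807 = 2.904 mol; remaining = 4.047 − 2.904 = 1.143 mol
V(CH4) = nRT/P = 1.143 × 0.08206 × 1008.15 / 0.550 = 171.9 L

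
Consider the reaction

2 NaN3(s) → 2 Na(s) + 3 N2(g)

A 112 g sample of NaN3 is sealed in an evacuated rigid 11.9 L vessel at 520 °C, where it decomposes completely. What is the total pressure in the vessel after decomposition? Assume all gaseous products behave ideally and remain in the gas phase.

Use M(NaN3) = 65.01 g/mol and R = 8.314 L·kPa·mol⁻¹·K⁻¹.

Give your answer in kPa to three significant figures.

1430 kPa

n(NaN3) = 112 / 65.01 = 1.723 mol
n(gas produced) = (3/2) × 1.723 = 2.585 mol
P = nRT/V = 2.585 × 8.314 × 793.15 / 11.9 = 1432 kPa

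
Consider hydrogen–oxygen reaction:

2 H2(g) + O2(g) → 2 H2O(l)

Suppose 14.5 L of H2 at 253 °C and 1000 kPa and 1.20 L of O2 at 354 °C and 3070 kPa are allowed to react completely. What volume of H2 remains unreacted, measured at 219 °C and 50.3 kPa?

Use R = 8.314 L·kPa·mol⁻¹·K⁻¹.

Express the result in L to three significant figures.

155 L

n(H2) = PV/RT = (1000 × 14.5) / (8.314 × 526.15) = 3.315 mol
n(O2) = PV/RT = (3070 × 1.20) / (8.314 × 627.15) = 0.7065 mol
For 3.315 mol H2, stoichiometry requires (1/2) × 3.315 = 1.657 mol O2; 0.7065 mol is available, so O2 is limiting.
n(H2) consumed = (2/1) × 0.7065 = 1.413 mol; remaining = 3.315 − 1.413 = 1.902 mol
V(H2) = nRT/P = 1.902 × 8.314 × 492.15 / 50.3 = 154.7 L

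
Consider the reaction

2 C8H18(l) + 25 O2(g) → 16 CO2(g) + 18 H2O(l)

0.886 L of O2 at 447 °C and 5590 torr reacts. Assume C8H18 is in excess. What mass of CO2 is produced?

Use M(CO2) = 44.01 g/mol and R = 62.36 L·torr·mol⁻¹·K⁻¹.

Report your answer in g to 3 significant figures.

3.11 g

n(O2) = PV/RT = (5590 × 0.886) / (62.36 × 720.15) = 0.1103 mol
n(CO2) = (16/25) × 0.1103 = 0.07059 mol
m(CO2) = 0.07059 × 44.01 = 3.107 g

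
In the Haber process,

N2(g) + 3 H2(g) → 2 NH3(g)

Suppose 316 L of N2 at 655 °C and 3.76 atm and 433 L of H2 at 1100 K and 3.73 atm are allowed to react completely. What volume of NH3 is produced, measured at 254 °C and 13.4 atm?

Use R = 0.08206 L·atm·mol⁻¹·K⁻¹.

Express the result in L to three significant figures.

n(N2) = PV/RT = (3.76 × 316) / (0.08206 × 928.15) = 15.60 mol
n(H2) = PV/RT = (3.73 × 433) / (0.08206 × 1100) = 17.89 mol
For 15.60 mol N2, stoichiometry requires (3/1) × 15.60 = 46.80 mol H2; 17.89 mol is available, so H2 is limiting.
n(NH3) = (2/3) × 17.89 = 11.93 mol
V(NH3) = nRT/P = 11.93 × 0.08206 × 527.15 / 13.4 = 38.51 L

38.5 L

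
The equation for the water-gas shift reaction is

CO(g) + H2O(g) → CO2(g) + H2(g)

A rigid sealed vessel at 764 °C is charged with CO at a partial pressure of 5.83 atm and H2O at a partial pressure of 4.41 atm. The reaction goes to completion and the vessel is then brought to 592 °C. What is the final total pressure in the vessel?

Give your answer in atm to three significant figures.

8.54 atm

With V and T fixed, P_i ∝ n_i, so the mole ratios apply directly to partial pressures at 764 °C.
P(H2O) required for 5.83 atm of CO = (1/1) × 5.83 = 5.830 atm; available 4.41 atm, so H2O is limiting.
P(CO) remaining = 5.83 − (1/1) × 4.41 = 1.420 atm
P(gaseous products) = (1+1)/1 × 4.41 = 8.820 atm
P_total at 764 °C = 1.420 + 8.820 = 10.24 atm
Scaling to 592 °C: P = 10.24 × 865.15/1037.15 = 8.542 atm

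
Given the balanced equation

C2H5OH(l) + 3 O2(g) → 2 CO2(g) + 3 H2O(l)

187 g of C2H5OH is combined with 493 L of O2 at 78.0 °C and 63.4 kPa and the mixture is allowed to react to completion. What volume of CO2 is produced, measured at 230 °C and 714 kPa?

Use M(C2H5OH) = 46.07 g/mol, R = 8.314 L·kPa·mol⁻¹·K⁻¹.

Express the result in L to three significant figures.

41.8 L

n(C2H5OH) = 187 / 46.07 = 4.059 mol
n(O2) = PV/RT = (63.4 × 493) / (8.314 × 351.15) = 10.71 mol
For 4.059 mol C2H5OH, stoichiometry requires (3/1) × 4.059 = 12.18 mol O2; 10.71 mol is available, so O2 is limiting.
n(CO2) = (2/3) × 10.71 = 7.140 mol
V(CO2) = nRT/P = 7.140 × 8.314 × 503.15 / 714 = 41.83 L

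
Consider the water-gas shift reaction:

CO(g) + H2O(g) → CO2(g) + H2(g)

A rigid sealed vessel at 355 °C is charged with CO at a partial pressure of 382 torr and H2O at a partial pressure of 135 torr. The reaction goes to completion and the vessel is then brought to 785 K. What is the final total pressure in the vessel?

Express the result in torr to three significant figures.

646 torr

Because the vessel is rigid and T is held at 355 °C, work the stoichiometry in partial pressures (P_i = n_iRT/V).
P(H2O) required for 382 torr of CO = (1/1) × 382 = 382.0 torr; available 135 torr, so H2O is limiting.
P(CO) remaining = 382 − (1/1) × 135 = 247.0 torr
P(gaseous products) = (1+1)/1 × 135 = 270.0 torr
P_total at 355 °C = 247.0 + 270.0 = 517.0 torr
Scaling to 785 K: P = 517.0 × 785/628.15 = 646.1 torr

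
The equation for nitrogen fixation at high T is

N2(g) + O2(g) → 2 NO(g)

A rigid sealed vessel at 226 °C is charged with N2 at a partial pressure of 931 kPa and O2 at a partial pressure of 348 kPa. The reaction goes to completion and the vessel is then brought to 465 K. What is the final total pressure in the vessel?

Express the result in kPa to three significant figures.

With V and T fixed, P_i ∝ n_i, so the mole ratios apply directly to partial pressures at 226 °C.
P(O2) required for 931 kPa of N2 = (1/1) × 931 = 931.0 kPa; available 348 kPa, so O2 is limiting.
P(N2) remaining = 931 − (1/1) × 348 = 583.0 kPa
P(gaseous products) = (2)/1 × 348 = 696.0 kPa
P_total at 226 °C = 583.0 + 696.0 = 1279 kPa
Scaling to 465 K: P = 1279 × 465/499.15 = 1191 kPa

1190 kPa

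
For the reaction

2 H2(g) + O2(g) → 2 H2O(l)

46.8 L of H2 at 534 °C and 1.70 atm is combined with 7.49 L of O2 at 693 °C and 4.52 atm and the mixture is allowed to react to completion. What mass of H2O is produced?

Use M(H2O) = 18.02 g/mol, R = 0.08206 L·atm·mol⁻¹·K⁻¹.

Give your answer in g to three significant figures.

n(H2) = PV/RT = (1.70 × 46.8) / (0.08206 × 807.15) = 1.201 mol
n(O2) = PV/RT = (4.52 × 7.49) / (0.08206 × 966.15) = 0.4270 mol
For 1.201 mol H2, stoichiometry requires (1/2) × 1.201 = 0.6005 mol O2; 0.4270 mol is available, so O2 is limiting.
n(H2O) = (2/1) × 0.4270 = 0.8540 mol
m(H2O) = 0.8540 × 18.02 = 15.39 g

15.4 g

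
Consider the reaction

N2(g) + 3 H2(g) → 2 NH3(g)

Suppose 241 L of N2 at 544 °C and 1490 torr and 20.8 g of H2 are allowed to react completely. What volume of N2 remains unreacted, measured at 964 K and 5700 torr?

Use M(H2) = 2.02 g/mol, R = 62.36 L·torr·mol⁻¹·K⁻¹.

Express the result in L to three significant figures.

n(N2) = PV/RT = (1490 × 241) / (62.36 × 817.15) = 7.047 mol
n(H2) = 20.8 / 2.02 = 10.30 mol
For 7.047 mol N2, stoichiometry requires (3/1) × 7.047 = 21.14 mol H2; 10.30 mol is available, so H2 is limiting.
n(N2) consumed = (1/3) × 10.30 = 3.433 mol; remaining = 7.047 − 3.433 = 3.614 mol
V(N2) = nRT/P = 3.614 × 62.36 × 964 / 5700 = 38.12 L

38.1 L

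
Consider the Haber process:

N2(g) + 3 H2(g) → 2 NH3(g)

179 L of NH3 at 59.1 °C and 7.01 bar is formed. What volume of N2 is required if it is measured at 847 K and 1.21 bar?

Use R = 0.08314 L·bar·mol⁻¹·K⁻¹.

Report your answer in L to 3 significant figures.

n(NH3) = PV/RT = (7.01 × 179) / (0.08314 × 332.25) = 45.43 mol
n(N2) = (1/2) × 45.43 = 22.71 mol
V = nRT/P = 22.71 × 0.08314 × 847 / 1.21 = 1322 L

1320 L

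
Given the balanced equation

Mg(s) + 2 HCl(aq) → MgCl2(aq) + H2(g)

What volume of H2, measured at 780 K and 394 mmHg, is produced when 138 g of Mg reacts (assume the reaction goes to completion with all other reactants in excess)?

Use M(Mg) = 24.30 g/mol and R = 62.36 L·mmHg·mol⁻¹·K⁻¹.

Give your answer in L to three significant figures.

n(Mg) = 138.0 / 24.30 = 5.679 mol
n(H2) = (1/1) × 5.679 = 5.679 mol
V = nRT/P = 5.679 × 62.36 × 780 / 394 = 701.1 L

701 L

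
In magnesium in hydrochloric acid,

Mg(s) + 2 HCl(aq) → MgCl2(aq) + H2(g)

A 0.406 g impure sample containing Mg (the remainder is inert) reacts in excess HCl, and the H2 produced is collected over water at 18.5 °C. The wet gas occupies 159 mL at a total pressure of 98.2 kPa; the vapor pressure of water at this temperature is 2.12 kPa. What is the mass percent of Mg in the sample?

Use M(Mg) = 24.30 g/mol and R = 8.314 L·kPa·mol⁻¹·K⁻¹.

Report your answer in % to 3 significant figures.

P(H2) = 98.2 − 2.12 = 96.08 kPa
n(H2) = PV/RT = (96.08 × 0.1590) / (8.314 × 291.65) = 0.006300 mol
n(Mg) = (1/1) × 0.006300 = 0.006300 mol
m(Mg) = 0.006300 × 24.30 = 0.1531 g
%Mg = 0.1531 / 0.406 × 100 = 37.71%

37.7 %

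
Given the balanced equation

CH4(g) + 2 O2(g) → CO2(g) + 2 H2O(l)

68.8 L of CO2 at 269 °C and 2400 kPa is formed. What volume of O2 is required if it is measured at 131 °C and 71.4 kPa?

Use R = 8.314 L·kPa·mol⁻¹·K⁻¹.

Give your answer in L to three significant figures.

3450 L

n(CO2) = PV/RT = (2400 × 68.8) / (8.314 × 542.15) = 36.63 mol
n(O2) = (2/1) × 36.63 = 73.26 mol
V = nRT/P = 73.26 × 8.314 × 404.15 / 71.4 = 3448 L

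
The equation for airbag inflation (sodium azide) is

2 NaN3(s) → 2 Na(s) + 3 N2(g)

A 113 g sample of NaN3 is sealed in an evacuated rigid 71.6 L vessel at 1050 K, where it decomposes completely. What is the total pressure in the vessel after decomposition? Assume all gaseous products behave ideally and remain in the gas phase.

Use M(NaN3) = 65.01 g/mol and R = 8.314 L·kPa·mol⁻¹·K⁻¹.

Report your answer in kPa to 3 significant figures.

318 kPa

n(NaN3) = 113 / 65.01 = 1.738 mol
n(gas produced) = (3/2) × 1.738 = 2.607 mol
P = nRT/V = 2.607 × 8.314 × 1050 / 71.6 = 317.9 kPa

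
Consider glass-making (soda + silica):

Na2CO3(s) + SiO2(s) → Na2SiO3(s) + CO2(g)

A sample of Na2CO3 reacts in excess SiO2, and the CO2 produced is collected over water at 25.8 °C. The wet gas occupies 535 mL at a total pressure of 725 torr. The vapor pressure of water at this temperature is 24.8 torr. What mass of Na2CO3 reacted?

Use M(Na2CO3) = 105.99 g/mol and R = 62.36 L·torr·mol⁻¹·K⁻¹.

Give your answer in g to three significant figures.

2.13 g

P(CO2) = 725 − 24.8 = 700.2 torr
n(CO2) = PV/RT = (700.2 × 0.5350) / (62.36 × 298.95) = 0.02009 mol
n(Na2CO3) = (1/1) × 0.02009 = 0.02009 mol
m(Na2CO3) = 0.02009 × 105.99 = 2.129 g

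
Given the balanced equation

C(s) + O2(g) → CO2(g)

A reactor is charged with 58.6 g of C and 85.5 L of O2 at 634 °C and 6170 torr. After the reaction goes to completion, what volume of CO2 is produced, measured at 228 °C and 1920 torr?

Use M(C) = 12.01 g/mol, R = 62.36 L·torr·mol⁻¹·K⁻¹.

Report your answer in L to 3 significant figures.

79.4 L

n(C) = 58.6 / 12.01 = 4.879 mol
n(O2) = PV/RT = (6170 × 85.5) / (62.36 × 907.15) = 9.325 mol
For 4.879 mol C, stoichiometry requires (1/1) × 4.879 = 4.879 mol O2; 9.325 mol is available, so C is limiting.
n(CO2) = (1/1) × 4.879 = 4.879 mol
V(CO2) = nRT/P = 4.879 × 62.36 × 501.15 / 1920 = 79.42 L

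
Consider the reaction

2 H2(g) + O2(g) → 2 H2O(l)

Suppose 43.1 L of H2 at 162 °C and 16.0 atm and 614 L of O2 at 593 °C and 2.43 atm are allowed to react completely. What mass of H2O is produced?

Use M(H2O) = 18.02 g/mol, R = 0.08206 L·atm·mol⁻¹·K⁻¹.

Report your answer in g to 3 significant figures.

n(H2) = PV/RT = (16.0 × 43.1) / (0.08206 × 435.15) = 19.31 mol
n(O2) = PV/RT = (2.43 × 614) / (0.08206 × 866.15) = 20.99 mol
For 19.31 mol H2, stoichiometry requires (1/2) × 19.31 = 9.655 mol O2; 20.99 mol is available, so H2 is limiting.
n(H2O) = (2/2) × 19.31 = 19.31 mol
m(H2O) = 19.31 × 18.02 = 348.0 g

348 g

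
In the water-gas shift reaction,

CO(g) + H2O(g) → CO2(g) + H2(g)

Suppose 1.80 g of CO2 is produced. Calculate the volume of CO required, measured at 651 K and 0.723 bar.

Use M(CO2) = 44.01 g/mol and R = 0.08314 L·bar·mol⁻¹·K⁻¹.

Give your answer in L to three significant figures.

3.06 L

n(CO2) = 1.800 / 44.01 = 0.04090 mol
n(CO) = (1/1) × 0.04090 = 0.04090 mol
V = nRT/P = 0.04090 × 0.08314 × 651 / 0.723 = 3.062 L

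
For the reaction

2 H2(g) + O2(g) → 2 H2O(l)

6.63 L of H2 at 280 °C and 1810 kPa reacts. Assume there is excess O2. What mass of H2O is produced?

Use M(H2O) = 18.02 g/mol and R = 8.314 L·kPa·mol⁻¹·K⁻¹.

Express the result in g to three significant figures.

n(H2) = PV/RT = (1810 × 6.63) / (8.314 × 553.15) = 2.609 mol
n(H2O) = (2/2) × 2.609 = 2.609 mol
m(H2O) = 2.609 × 18.02 = 47.01 g

47.0 g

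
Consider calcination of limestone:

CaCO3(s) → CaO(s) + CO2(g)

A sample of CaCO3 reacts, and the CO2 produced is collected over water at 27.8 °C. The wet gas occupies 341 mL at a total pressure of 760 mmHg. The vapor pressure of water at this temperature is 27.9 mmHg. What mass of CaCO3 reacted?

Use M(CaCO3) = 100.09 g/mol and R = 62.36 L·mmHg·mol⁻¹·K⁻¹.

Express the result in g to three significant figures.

1.33 g

P(CO2) = 760 − 27.9 = 732.1 mmHg
n(CO2) = PV/RT = (732.1 × 0.3410) / (62.36 × 300.95) = 0.01330 mol
n(CaCO3) = (1/1) × 0.01330 = 0.01330 mol
m(CaCO3) = 0.01330 × 100.09 = 1.331 g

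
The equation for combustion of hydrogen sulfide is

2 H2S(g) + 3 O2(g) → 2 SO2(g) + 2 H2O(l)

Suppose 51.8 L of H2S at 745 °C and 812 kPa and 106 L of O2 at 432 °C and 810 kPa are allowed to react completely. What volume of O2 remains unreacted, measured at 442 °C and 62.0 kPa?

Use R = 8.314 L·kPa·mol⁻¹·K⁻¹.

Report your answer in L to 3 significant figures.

n(H2S) = PV/RT = (812 × 51.8) / (8.314 × 1018.15) = 4.969 mol
n(O2) = PV/RT = (810 × 106) / (8.314 × 705.15) = 14.65 mol
For 4.969 mol H2S, stoichiometry requires (3/2) × 4.969 = 7.454 mol O2; 14.65 mol is available, so H2S is limiting.
n(O2) consumed = (3/2) × 4.969 = 7.454 mol; remaining = 14.65 − 7.454 = 7.196 mol
V(O2) = nRT/P = 7.196 × 8.314 × 715.15 / 62.0 = 690.1 L

690 L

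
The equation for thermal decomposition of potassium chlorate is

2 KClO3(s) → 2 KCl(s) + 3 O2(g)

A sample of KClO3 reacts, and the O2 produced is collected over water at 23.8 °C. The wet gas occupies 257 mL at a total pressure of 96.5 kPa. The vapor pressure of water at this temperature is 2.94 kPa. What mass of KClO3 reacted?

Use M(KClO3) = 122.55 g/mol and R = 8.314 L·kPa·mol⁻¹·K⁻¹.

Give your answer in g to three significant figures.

0.796 g

P(O2) = 96.5 − 2.94 = 93.56 kPa
n(O2) = PV/RT = (93.56 × 0.2570) / (8.314 × 296.95) = 0.009739 mol
n(KClO3) = (2/3) × 0.009739 = 0.006493 mol
m(KClO3) = 0.006493 × 122.55 = 0.7957 g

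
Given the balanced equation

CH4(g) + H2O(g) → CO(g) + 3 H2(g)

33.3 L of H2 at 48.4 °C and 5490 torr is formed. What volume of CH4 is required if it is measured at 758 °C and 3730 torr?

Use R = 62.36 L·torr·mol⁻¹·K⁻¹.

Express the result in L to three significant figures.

52.4 L

n(H2) = PV/RT = (5490 × 33.3) / (62.36 × 321.55) = 9.117 mol
n(CH4) = (1/3) × 9.117 = 3.039 mol
V = nRT/P = 3.039 × 62.36 × 1031.15 / 3730 = 52.39 L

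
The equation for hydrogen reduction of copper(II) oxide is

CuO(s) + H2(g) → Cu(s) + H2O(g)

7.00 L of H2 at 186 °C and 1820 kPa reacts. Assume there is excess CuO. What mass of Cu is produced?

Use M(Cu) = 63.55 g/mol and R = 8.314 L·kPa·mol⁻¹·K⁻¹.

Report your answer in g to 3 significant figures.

n(H2) = PV/RT = (1820 × 7.00) / (8.314 × 459.15) = 3.337 mol
n(Cu) = (1/1) × 3.337 = 3.337 mol
m(Cu) = 3.337 × 63.55 = 212.1 g

212 g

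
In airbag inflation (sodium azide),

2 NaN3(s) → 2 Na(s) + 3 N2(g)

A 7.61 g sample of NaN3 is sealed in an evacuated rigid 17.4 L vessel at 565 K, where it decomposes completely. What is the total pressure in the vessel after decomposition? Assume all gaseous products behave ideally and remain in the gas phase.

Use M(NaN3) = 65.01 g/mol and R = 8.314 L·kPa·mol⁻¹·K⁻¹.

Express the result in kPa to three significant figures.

47.4 kPa

n(NaN3) = 7.61 / 65.01 = 0.1171 mol
n(gas produced) = (3/2) × 0.1171 = 0.1757 mol
P = nRT/V = 0.1757 × 8.314 × 565 / 17.4 = 47.43 kPa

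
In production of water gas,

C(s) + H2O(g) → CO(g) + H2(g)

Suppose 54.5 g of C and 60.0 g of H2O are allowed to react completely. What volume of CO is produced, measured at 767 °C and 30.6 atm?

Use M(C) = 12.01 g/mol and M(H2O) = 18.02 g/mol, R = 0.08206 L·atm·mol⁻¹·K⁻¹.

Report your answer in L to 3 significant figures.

9.29 L

n(C) = 54.5 / 12.01 = 4.538 mol
n(H2O) = 60.0 / 18.02 = 3.330 mol
For 4.538 mol C, stoichiometry requires (1/1) × 4.538 = 4.538 mol H2O; 3.330 mol is available, so H2O is limiting.
n(CO) = (1/1) × 3.330 = 3.330 mol
V(CO) = nRT/P = 3.330 × 0.08206 × 1040.15 / 30.6 = 9.289 L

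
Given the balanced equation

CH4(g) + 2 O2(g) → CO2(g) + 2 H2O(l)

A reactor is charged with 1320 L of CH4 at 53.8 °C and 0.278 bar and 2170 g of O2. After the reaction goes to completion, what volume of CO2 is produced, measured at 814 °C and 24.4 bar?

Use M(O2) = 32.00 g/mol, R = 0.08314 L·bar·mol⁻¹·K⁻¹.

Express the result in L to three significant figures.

50.0 L

n(CH4) = PV/RT = (0.278 × 1320) / (0.08314 × 326.95) = 13.50 mol
n(O2) = 2170 / 32.00 = 67.81 mol
For 13.50 mol CH4, stoichiometry requires (2/1) × 13.50 = 27.00 mol O2; 67.81 mol is available, so CH4 is limiting.
n(CO2) = (1/1) × 13.50 = 13.50 mol
V(CO2) = nRT/P = 13.50 × 0.08314 × 1087.15 / 24.4 = 50.01 L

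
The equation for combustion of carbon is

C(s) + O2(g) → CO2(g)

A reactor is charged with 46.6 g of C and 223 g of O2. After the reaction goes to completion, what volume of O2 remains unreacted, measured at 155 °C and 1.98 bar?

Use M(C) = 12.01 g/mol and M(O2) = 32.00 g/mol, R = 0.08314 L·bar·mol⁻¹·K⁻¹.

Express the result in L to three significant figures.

n(C) = 46.6 / 12.01 = 3.880 mol
n(O2) = 223 / 32.00 = 6.969 mol
For 3.880 mol C, stoichiometry requires (1/1) × 3.880 = 3.880 mol O2; 6.969 mol is available, so C is limiting.
n(O2) consumed = (1/1) × 3.880 = 3.880 mol; remaining = 6.969 − 3.880 = 3.089 mol
V(O2) = nRT/P = 3.089 × 0.08314 × 428.15 / 1.98 = 55.53 L

55.5 L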